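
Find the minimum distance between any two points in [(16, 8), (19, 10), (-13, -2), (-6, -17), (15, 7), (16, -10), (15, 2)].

Computing all pairwise distances among 7 points:

d((16, 8), (19, 10)) = 3.6056
d((16, 8), (-13, -2)) = 30.6757
d((16, 8), (-6, -17)) = 33.3017
d((16, 8), (15, 7)) = 1.4142 <-- minimum
d((16, 8), (16, -10)) = 18.0
d((16, 8), (15, 2)) = 6.0828
d((19, 10), (-13, -2)) = 34.176
d((19, 10), (-6, -17)) = 36.7967
d((19, 10), (15, 7)) = 5.0
d((19, 10), (16, -10)) = 20.2237
d((19, 10), (15, 2)) = 8.9443
d((-13, -2), (-6, -17)) = 16.5529
d((-13, -2), (15, 7)) = 29.4109
d((-13, -2), (16, -10)) = 30.0832
d((-13, -2), (15, 2)) = 28.2843
d((-6, -17), (15, 7)) = 31.8904
d((-6, -17), (16, -10)) = 23.0868
d((-6, -17), (15, 2)) = 28.3196
d((15, 7), (16, -10)) = 17.0294
d((15, 7), (15, 2)) = 5.0
d((16, -10), (15, 2)) = 12.0416

Closest pair: (16, 8) and (15, 7) with distance 1.4142

The closest pair is (16, 8) and (15, 7) with Euclidean distance 1.4142. For 7 points, brute-force pairwise comparison is shown above. For large n, the divide-and-conquer algorithm (sort by x, recurse on halves, check the dividing strip) achieves O(n log n).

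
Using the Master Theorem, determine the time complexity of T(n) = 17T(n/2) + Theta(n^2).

Master Theorem for T(n) = 17T(n/2) + O(n^2):

a = 17, b = 2, c = 2
log_b(a) = log_2(17) = 4.0875

Case 1: c = 2 < log_2(17) = 4.0875
T(n) = O(n^(log_2 17))

For T(n) = 17T(n/2) + O(n^2): log_2(17) = 4.0875. This is Case 1 of the Master Theorem (c < log_b(a), work dominated by leaves), giving O(n^(log_2 17)).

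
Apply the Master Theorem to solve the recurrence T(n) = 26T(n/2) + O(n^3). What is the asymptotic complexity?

Master Theorem for T(n) = 26T(n/2) + O(n^3):

a = 26, b = 2, c = 3
log_b(a) = log_2(26) = 4.7004

Case 1: c = 3 < log_2(26) = 4.7004
T(n) = O(n^(log_2 26))

For T(n) = 26T(n/2) + O(n^3): log_2(26) = 4.7004. This is Case 1 of the Master Theorem (c < log_b(a), work dominated by leaves), giving O(n^(log_2 26)).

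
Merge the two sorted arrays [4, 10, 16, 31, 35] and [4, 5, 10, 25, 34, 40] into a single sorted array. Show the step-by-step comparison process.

Merging process:

Compare 4 vs 4: take 4 from left. Merged: [4]
Compare 10 vs 4: take 4 from right. Merged: [4, 4]
Compare 10 vs 5: take 5 from right. Merged: [4, 4, 5]
Compare 10 vs 10: take 10 from left. Merged: [4, 4, 5, 10]
Compare 16 vs 10: take 10 from right. Merged: [4, 4, 5, 10, 10]
Compare 16 vs 25: take 16 from left. Merged: [4, 4, 5, 10, 10, 16]
Compare 31 vs 25: take 25 from right. Merged: [4, 4, 5, 10, 10, 16, 25]
Compare 31 vs 34: take 31 from left. Merged: [4, 4, 5, 10, 10, 16, 25, 31]
Compare 35 vs 34: take 34 from right. Merged: [4, 4, 5, 10, 10, 16, 25, 31, 34]
Compare 35 vs 40: take 35 from left. Merged: [4, 4, 5, 10, 10, 16, 25, 31, 34, 35]
Append remaining from right: [40]. Merged: [4, 4, 5, 10, 10, 16, 25, 31, 34, 35, 40]

Final merged array: [4, 4, 5, 10, 10, 16, 25, 31, 34, 35, 40]
Total comparisons: 10

The merged array is [4, 4, 5, 10, 10, 16, 25, 31, 34, 35, 40], requiring 10 comparisons. The merge step runs in O(n) time where n is the total number of elements.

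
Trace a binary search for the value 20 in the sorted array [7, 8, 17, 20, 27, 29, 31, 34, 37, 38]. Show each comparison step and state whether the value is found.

Binary search for 20 in [7, 8, 17, 20, 27, 29, 31, 34, 37, 38]:

lo=0, hi=9, mid=4, arr[mid]=27 -> 27 > 20, search left half
lo=0, hi=3, mid=1, arr[mid]=8 -> 8 < 20, search right half
lo=2, hi=3, mid=2, arr[mid]=17 -> 17 < 20, search right half
lo=3, hi=3, mid=3, arr[mid]=20 -> Found target at index 3!

Binary search finds 20 at index 3 after 4 comparisons. The search repeatedly halves the search space by comparing with the middle element.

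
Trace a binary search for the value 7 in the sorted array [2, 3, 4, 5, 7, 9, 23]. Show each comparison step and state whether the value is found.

Binary search for 7 in [2, 3, 4, 5, 7, 9, 23]:

lo=0, hi=6, mid=3, arr[mid]=5 -> 5 < 7, search right half
lo=4, hi=6, mid=5, arr[mid]=9 -> 9 > 7, search left half
lo=4, hi=4, mid=4, arr[mid]=7 -> Found target at index 4!

Binary search finds 7 at index 4 after 3 comparisons. The search repeatedly halves the search space by comparing with the middle element.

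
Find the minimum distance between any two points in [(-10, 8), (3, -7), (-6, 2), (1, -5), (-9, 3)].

Computing all pairwise distances among 5 points:

d((-10, 8), (3, -7)) = 19.8494
d((-10, 8), (-6, 2)) = 7.2111
d((-10, 8), (1, -5)) = 17.0294
d((-10, 8), (-9, 3)) = 5.099
d((3, -7), (-6, 2)) = 12.7279
d((3, -7), (1, -5)) = 2.8284 <-- minimum
d((3, -7), (-9, 3)) = 15.6205
d((-6, 2), (1, -5)) = 9.8995
d((-6, 2), (-9, 3)) = 3.1623
d((1, -5), (-9, 3)) = 12.8062

Closest pair: (3, -7) and (1, -5) with distance 2.8284

The closest pair is (3, -7) and (1, -5) with Euclidean distance 2.8284. For 5 points, brute-force pairwise comparison is shown above. For large n, the divide-and-conquer algorithm (sort by x, recurse on halves, check the dividing strip) achieves O(n log n).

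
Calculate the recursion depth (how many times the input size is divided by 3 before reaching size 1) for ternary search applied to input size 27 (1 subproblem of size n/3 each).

For divide and conquer with division factor 3:

Problem sizes at each level:
Level 0: 27
Level 1: 9
Level 2: 3
Level 3: 1

The root is level 0 and the size-1 base case is level 3 (the tree spans levels 0 through 3, i.e. 4 levels counting the root), so the depth is the number of divisions: log_3(27) = 3

The recursion tree depth is log_3(27) = 3. At each level, the problem size is divided by 3, so it takes 3 divisions to reduce to a base case of size 1. The algorithm makes 1 recursive call at each level.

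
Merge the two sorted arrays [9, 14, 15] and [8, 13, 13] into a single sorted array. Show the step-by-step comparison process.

Merging process:

Compare 9 vs 8: take 8 from right. Merged: [8]
Compare 9 vs 13: take 9 from left. Merged: [8, 9]
Compare 14 vs 13: take 13 from right. Merged: [8, 9, 13]
Compare 14 vs 13: take 13 from right. Merged: [8, 9, 13, 13]
Append remaining from left: [14, 15]. Merged: [8, 9, 13, 13, 14, 15]

Final merged array: [8, 9, 13, 13, 14, 15]
Total comparisons: 4

The merged array is [8, 9, 13, 13, 14, 15], requiring 4 comparisons. The merge step runs in O(n) time where n is the total number of elements.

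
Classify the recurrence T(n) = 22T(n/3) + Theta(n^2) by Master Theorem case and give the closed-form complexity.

Master Theorem for T(n) = 22T(n/3) + O(n^2):

a = 22, b = 3, c = 2
log_b(a) = log_3(22) = 2.8136

Case 1: c = 2 < log_3(22) = 2.8136
T(n) = O(n^(log_3 22))

For T(n) = 22T(n/3) + O(n^2): log_3(22) = 2.8136. This is Case 1 of the Master Theorem (c < log_b(a), work dominated by leaves), giving O(n^(log_3 22)).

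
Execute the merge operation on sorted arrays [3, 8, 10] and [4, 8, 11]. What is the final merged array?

Merging process:

Compare 3 vs 4: take 3 from left. Merged: [3]
Compare 8 vs 4: take 4 from right. Merged: [3, 4]
Compare 8 vs 8: take 8 from left. Merged: [3, 4, 8]
Compare 10 vs 8: take 8 from right. Merged: [3, 4, 8, 8]
Compare 10 vs 11: take 10 from left. Merged: [3, 4, 8, 8, 10]
Append remaining from right: [11]. Merged: [3, 4, 8, 8, 10, 11]

Final merged array: [3, 4, 8, 8, 10, 11]
Total comparisons: 5

The merged array is [3, 4, 8, 8, 10, 11], requiring 5 comparisons. The merge step runs in O(n) time where n is the total number of elements.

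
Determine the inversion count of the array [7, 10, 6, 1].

Finding inversions in [7, 10, 6, 1]:

(0, 2): arr[0]=7 > arr[2]=6
(0, 3): arr[0]=7 > arr[3]=1
(1, 2): arr[1]=10 > arr[2]=6
(1, 3): arr[1]=10 > arr[3]=1
(2, 3): arr[2]=6 > arr[3]=1

Total inversions: 5

The array has 5 inversion(s): (0,2), (0,3), (1,2), (1,3), (2,3). Each pair (i,j) satisfies i < j and arr[i] > arr[j].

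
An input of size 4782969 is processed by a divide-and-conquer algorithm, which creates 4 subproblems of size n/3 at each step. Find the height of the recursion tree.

For divide and conquer with division factor 3:

Problem sizes at each level:
Level 0: 4782969
Level 1: 1594323
Level 2: 531441
Level 3: 177147
Level 4: 59049
Level 5: 19683
Level 6: 6561
Level 7: 2187
Level 8: 729
Level 9: 243
Level 10: 81
Level 11: 27
Level 12: 9
Level 13: 3
Level 14: 1

The root is level 0 and the size-1 base case is level 14 (the tree spans levels 0 through 14, i.e. 15 levels counting the root), so the depth is the number of divisions: log_3(4782969) = 14

The recursion tree depth is log_3(4782969) = 14. At each level, the problem size is divided by 3, so it takes 14 divisions to reduce to a base case of size 1. The algorithm makes 4 recursive calls at each level.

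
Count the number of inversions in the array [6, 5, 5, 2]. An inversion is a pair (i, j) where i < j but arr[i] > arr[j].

Finding inversions in [6, 5, 5, 2]:

(0, 1): arr[0]=6 > arr[1]=5
(0, 2): arr[0]=6 > arr[2]=5
(0, 3): arr[0]=6 > arr[3]=2
(1, 3): arr[1]=5 > arr[3]=2
(2, 3): arr[2]=5 > arr[3]=2

Total inversions: 5

The array has 5 inversion(s): (0,1), (0,2), (0,3), (1,3), (2,3). Each pair (i,j) satisfies i < j and arr[i] > arr[j].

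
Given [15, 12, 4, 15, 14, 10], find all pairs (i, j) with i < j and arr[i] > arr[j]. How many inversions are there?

Finding inversions in [15, 12, 4, 15, 14, 10]:

(0, 1): arr[0]=15 > arr[1]=12
(0, 2): arr[0]=15 > arr[2]=4
(0, 4): arr[0]=15 > arr[4]=14
(0, 5): arr[0]=15 > arr[5]=10
(1, 2): arr[1]=12 > arr[2]=4
(1, 5): arr[1]=12 > arr[5]=10
(3, 4): arr[3]=15 > arr[4]=14
(3, 5): arr[3]=15 > arr[5]=10
(4, 5): arr[4]=14 > arr[5]=10

Total inversions: 9

The array has 9 inversion(s): (0,1), (0,2), (0,4), (0,5), (1,2), (1,5), (3,4), (3,5), (4,5). Each pair (i,j) satisfies i < j and arr[i] > arr[j].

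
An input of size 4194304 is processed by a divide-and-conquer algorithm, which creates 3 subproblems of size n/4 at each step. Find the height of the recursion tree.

For divide and conquer with division factor 4:

Problem sizes at each level:
Level 0: 4194304
Level 1: 1048576
Level 2: 262144
Level 3: 65536
Level 4: 16384
Level 5: 4096
Level 6: 1024
Level 7: 256
Level 8: 64
Level 9: 16
Level 10: 4
Level 11: 1

The root is level 0 and the size-1 base case is level 11 (the tree spans levels 0 through 11, i.e. 12 levels counting the root), so the depth is the number of divisions: log_4(4194304) = 11

The recursion tree depth is log_4(4194304) = 11. At each level, the problem size is divided by 4, so it takes 11 divisions to reduce to a base case of size 1. The algorithm makes 3 recursive calls at each level.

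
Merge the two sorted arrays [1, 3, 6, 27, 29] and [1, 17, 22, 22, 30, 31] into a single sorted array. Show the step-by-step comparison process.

Merging process:

Compare 1 vs 1: take 1 from left. Merged: [1]
Compare 3 vs 1: take 1 from right. Merged: [1, 1]
Compare 3 vs 17: take 3 from left. Merged: [1, 1, 3]
Compare 6 vs 17: take 6 from left. Merged: [1, 1, 3, 6]
Compare 27 vs 17: take 17 from right. Merged: [1, 1, 3, 6, 17]
Compare 27 vs 22: take 22 from right. Merged: [1, 1, 3, 6, 17, 22]
Compare 27 vs 22: take 22 from right. Merged: [1, 1, 3, 6, 17, 22, 22]
Compare 27 vs 30: take 27 from left. Merged: [1, 1, 3, 6, 17, 22, 22, 27]
Compare 29 vs 30: take 29 from left. Merged: [1, 1, 3, 6, 17, 22, 22, 27, 29]
Append remaining from right: [30, 31]. Merged: [1, 1, 3, 6, 17, 22, 22, 27, 29, 30, 31]

Final merged array: [1, 1, 3, 6, 17, 22, 22, 27, 29, 30, 31]
Total comparisons: 9

The merged array is [1, 1, 3, 6, 17, 22, 22, 27, 29, 30, 31], requiring 9 comparisons. The merge step runs in O(n) time where n is the total number of elements.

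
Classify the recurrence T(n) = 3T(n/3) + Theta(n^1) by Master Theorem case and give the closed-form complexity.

Master Theorem for T(n) = 3T(n/3) + O(n^1):

a = 3, b = 3, c = 1
log_b(a) = log_3(3) = 1.0000

Case 2: c = 1 = log_3(3) = 1.0000
T(n) = O(n^1 log n) = O(n log n)

For T(n) = 3T(n/3) + O(n^1): log_3(3) = 1.0000. This is Case 2 of the Master Theorem (c = log_b(a), equal work at all levels), giving O(n log n).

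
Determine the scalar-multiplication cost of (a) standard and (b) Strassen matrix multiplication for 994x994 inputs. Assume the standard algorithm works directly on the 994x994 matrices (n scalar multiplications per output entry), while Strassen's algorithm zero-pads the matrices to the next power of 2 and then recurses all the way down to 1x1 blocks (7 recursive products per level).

Matrix multiplication for 994x994 matrices:

Strassen's algorithm requires power-of-2 dimensions. Pad 994x994 to 1024x1024 (next power of 2).

Standard algorithm: 994^3 = 982107784 multiplications
Strassen's algorithm: 7^(log2(1024)) = 7^10 = 282475249 multiplications
Savings: 982107784 - 282475249 = 699632535 multiplications

Standard: 982107784 multiplications (994^3). Strassen: 282475249 multiplications (7^10, after padding to 1024x1024). Strassen reduces 8 recursive multiplications to 7 at each level.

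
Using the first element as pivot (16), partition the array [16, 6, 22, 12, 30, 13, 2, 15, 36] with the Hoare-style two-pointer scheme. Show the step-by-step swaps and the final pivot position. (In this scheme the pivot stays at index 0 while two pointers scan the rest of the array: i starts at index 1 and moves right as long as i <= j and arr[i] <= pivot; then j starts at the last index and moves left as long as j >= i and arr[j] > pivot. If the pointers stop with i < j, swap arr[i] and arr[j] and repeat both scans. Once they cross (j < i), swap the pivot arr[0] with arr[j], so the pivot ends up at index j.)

Hoare-style two-pointer partition with pivot = 16:

Initial array: [16, 6, 22, 12, 30, 13, 2, 15, 36]

Pointers start at i = 1, j = 8.
i stops at index 2 (arr[2]=22 > 16), j stops at index 7 (arr[7]=15 <= 16): swap arr[2] and arr[7], array becomes [16, 6, 15, 12, 30, 13, 2, 22, 36]
i stops at index 4 (arr[4]=30 > 16), j stops at index 6 (arr[6]=2 <= 16): swap arr[4] and arr[6], array becomes [16, 6, 15, 12, 2, 13, 30, 22, 36]
i ends at 6, j ends at 5: the pointers have crossed (j < i), so scanning stops.

Swap pivot arr[0] with arr[5] to place pivot at position 5: [13, 6, 15, 12, 2, 16, 30, 22, 36]
Pivot position: 5

After partitioning with pivot 16, the array becomes [13, 6, 15, 12, 2, 16, 30, 22, 36]. The pivot is placed at index 5. All elements to the left of the pivot are <= 16, and all elements to the right are > 16.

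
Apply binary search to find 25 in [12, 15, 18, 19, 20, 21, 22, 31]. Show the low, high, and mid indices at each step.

Binary search for 25 in [12, 15, 18, 19, 20, 21, 22, 31]:

lo=0, hi=7, mid=3, arr[mid]=19 -> 19 < 25, search right half
lo=4, hi=7, mid=5, arr[mid]=21 -> 21 < 25, search right half
lo=6, hi=7, mid=6, arr[mid]=22 -> 22 < 25, search right half
lo=7, hi=7, mid=7, arr[mid]=31 -> 31 > 25, search left half
lo=7 > hi=6, target 25 not found

Binary search determines that 25 is not in the array after 4 comparisons. The search space was exhausted without finding the target.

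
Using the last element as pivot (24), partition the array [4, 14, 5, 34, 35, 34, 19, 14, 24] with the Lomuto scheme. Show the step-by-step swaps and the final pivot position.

Lomuto partition with pivot = 24:

Initial array: [4, 14, 5, 34, 35, 34, 19, 14, 24]

arr[0]=4 <= 24: swap with position 0, array becomes [4, 14, 5, 34, 35, 34, 19, 14, 24]
arr[1]=14 <= 24: swap with position 1, array becomes [4, 14, 5, 34, 35, 34, 19, 14, 24]
arr[2]=5 <= 24: swap with position 2, array becomes [4, 14, 5, 34, 35, 34, 19, 14, 24]
arr[3]=34 > 24: no swap
arr[4]=35 > 24: no swap
arr[5]=34 > 24: no swap
arr[6]=19 <= 24: swap with position 3, array becomes [4, 14, 5, 19, 35, 34, 34, 14, 24]
arr[7]=14 <= 24: swap with position 4, array becomes [4, 14, 5, 19, 14, 34, 34, 35, 24]

Place pivot at position 5: [4, 14, 5, 19, 14, 24, 34, 35, 34]
Pivot position: 5

After partitioning with pivot 24, the array becomes [4, 14, 5, 19, 14, 24, 34, 35, 34]. The pivot is placed at index 5. All elements to the left of the pivot are <= 24, and all elements to the right are > 24.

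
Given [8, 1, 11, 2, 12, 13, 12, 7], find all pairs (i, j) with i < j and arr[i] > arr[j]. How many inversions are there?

Finding inversions in [8, 1, 11, 2, 12, 13, 12, 7]:

(0, 1): arr[0]=8 > arr[1]=1
(0, 3): arr[0]=8 > arr[3]=2
(0, 7): arr[0]=8 > arr[7]=7
(2, 3): arr[2]=11 > arr[3]=2
(2, 7): arr[2]=11 > arr[7]=7
(4, 7): arr[4]=12 > arr[7]=7
(5, 6): arr[5]=13 > arr[6]=12
(5, 7): arr[5]=13 > arr[7]=7
(6, 7): arr[6]=12 > arr[7]=7

Total inversions: 9

The array has 9 inversion(s): (0,1), (0,3), (0,7), (2,3), (2,7), (4,7), (5,6), (5,7), (6,7). Each pair (i,j) satisfies i < j and arr[i] > arr[j].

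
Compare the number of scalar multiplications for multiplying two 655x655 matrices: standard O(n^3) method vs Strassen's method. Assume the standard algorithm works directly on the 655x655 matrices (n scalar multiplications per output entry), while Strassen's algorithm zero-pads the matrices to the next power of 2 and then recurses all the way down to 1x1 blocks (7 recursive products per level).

Matrix multiplication for 655x655 matrices:

Strassen's algorithm requires power-of-2 dimensions. Pad 655x655 to 1024x1024 (next power of 2).

Standard algorithm: 655^3 = 281011375 multiplications
Strassen's algorithm: 7^(log2(1024)) = 7^10 = 282475249 multiplications
Difference: 281011375 - 282475249 = -1463874 (Strassen uses MORE here due to padding overhead — for small or just-over-power-of-2 n, padding can outweigh the per-level savings)

Standard: 281011375 multiplications (655^3). Strassen: 282475249 multiplications (7^10, after padding to 1024x1024). Strassen reduces 8 recursive multiplications to 7 at each level.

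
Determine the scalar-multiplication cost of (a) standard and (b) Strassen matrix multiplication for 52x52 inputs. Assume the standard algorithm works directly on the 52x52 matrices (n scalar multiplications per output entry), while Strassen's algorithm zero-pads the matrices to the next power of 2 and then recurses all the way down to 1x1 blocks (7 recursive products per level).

Matrix multiplication for 52x52 matrices:

Strassen's algorithm requires power-of-2 dimensions. Pad 52x52 to 64x64 (next power of 2).

Standard algorithm: 52^3 = 140608 multiplications
Strassen's algorithm: 7^(log2(64)) = 7^6 = 117649 multiplications
Savings: 140608 - 117649 = 22959 multiplications

Standard: 140608 multiplications (52^3). Strassen: 117649 multiplications (7^6, after padding to 64x64). Strassen reduces 8 recursive multiplications to 7 at each level.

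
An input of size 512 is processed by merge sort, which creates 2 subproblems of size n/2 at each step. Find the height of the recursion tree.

For divide and conquer with division factor 2:

Problem sizes at each level:
Level 0: 512
Level 1: 256
Level 2: 128
Level 3: 64
Level 4: 32
Level 5: 16
Level 6: 8
Level 7: 4
Level 8: 2
Level 9: 1

The root is level 0 and the size-1 base case is level 9 (the tree spans levels 0 through 9, i.e. 10 levels counting the root), so the depth is the number of divisions: log_2(512) = 9

The recursion tree depth is log_2(512) = 9. At each level, the problem size is divided by 2, so it takes 9 divisions to reduce to a base case of size 1. The algorithm makes 2 recursive calls at each level.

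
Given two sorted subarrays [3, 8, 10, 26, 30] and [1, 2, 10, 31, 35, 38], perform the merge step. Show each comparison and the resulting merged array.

Merging process:

Compare 3 vs 1: take 1 from right. Merged: [1]
Compare 3 vs 2: take 2 from right. Merged: [1, 2]
Compare 3 vs 10: take 3 from left. Merged: [1, 2, 3]
Compare 8 vs 10: take 8 from left. Merged: [1, 2, 3, 8]
Compare 10 vs 10: take 10 from left. Merged: [1, 2, 3, 8, 10]
Compare 26 vs 10: take 10 from right. Merged: [1, 2, 3, 8, 10, 10]
Compare 26 vs 31: take 26 from left. Merged: [1, 2, 3, 8, 10, 10, 26]
Compare 30 vs 31: take 30 from left. Merged: [1, 2, 3, 8, 10, 10, 26, 30]
Append remaining from right: [31, 35, 38]. Merged: [1, 2, 3, 8, 10, 10, 26, 30, 31, 35, 38]

Final merged array: [1, 2, 3, 8, 10, 10, 26, 30, 31, 35, 38]
Total comparisons: 8

The merged array is [1, 2, 3, 8, 10, 10, 26, 30, 31, 35, 38], requiring 8 comparisons. The merge step runs in O(n) time where n is the total number of elements.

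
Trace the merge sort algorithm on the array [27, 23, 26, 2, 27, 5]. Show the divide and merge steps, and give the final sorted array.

Merge sort trace:

Split: [27, 23, 26, 2, 27, 5] -> [27, 23, 26] and [2, 27, 5]
  Split: [27, 23, 26] -> [27] and [23, 26]
    Split: [23, 26] -> [23] and [26]
    Merge: [23] + [26] -> [23, 26]
  Merge: [27] + [23, 26] -> [23, 26, 27]
  Split: [2, 27, 5] -> [2] and [27, 5]
    Split: [27, 5] -> [27] and [5]
    Merge: [27] + [5] -> [5, 27]
  Merge: [2] + [5, 27] -> [2, 5, 27]
Merge: [23, 26, 27] + [2, 5, 27] -> [2, 5, 23, 26, 27, 27]

Final sorted array: [2, 5, 23, 26, 27, 27]

The merge sort proceeds by recursively splitting the array and merging sorted halves.
After all merges, the sorted array is [2, 5, 23, 26, 27, 27].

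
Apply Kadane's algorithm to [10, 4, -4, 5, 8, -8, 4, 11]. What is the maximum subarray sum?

Using Kadane's algorithm on [10, 4, -4, 5, 8, -8, 4, 11]:

Scanning through the array:
Position 1 (value 4): max_ending_here = 14, max_so_far = 14
Position 2 (value -4): max_ending_here = 10, max_so_far = 14
Position 3 (value 5): max_ending_here = 15, max_so_far = 15
Position 4 (value 8): max_ending_here = 23, max_so_far = 23
Position 5 (value -8): max_ending_here = 15, max_so_far = 23
Position 6 (value 4): max_ending_here = 19, max_so_far = 23
Position 7 (value 11): max_ending_here = 30, max_so_far = 30

Maximum subarray: [10, 4, -4, 5, 8, -8, 4, 11]
Maximum sum: 30

The maximum subarray is [10, 4, -4, 5, 8, -8, 4, 11] with sum 30. This subarray runs from index 0 to index 7.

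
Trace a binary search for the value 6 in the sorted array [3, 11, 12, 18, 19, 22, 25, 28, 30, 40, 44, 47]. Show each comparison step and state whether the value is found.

Binary search for 6 in [3, 11, 12, 18, 19, 22, 25, 28, 30, 40, 44, 47]:

lo=0, hi=11, mid=5, arr[mid]=22 -> 22 > 6, search left half
lo=0, hi=4, mid=2, arr[mid]=12 -> 12 > 6, search left half
lo=0, hi=1, mid=0, arr[mid]=3 -> 3 < 6, search right half
lo=1, hi=1, mid=1, arr[mid]=11 -> 11 > 6, search left half
lo=1 > hi=0, target 6 not found

Binary search determines that 6 is not in the array after 4 comparisons. The search space was exhausted without finding the target.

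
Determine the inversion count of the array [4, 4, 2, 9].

Finding inversions in [4, 4, 2, 9]:

(0, 2): arr[0]=4 > arr[2]=2
(1, 2): arr[1]=4 > arr[2]=2

Total inversions: 2

The array has 2 inversion(s): (0,2), (1,2). Each pair (i,j) satisfies i < j and arr[i] > arr[j].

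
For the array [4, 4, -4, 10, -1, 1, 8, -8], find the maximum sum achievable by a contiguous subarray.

Using Kadane's algorithm on [4, 4, -4, 10, -1, 1, 8, -8]:

Scanning through the array:
Position 1 (value 4): max_ending_here = 8, max_so_far = 8
Position 2 (value -4): max_ending_here = 4, max_so_far = 8
Position 3 (value 10): max_ending_here = 14, max_so_far = 14
Position 4 (value -1): max_ending_here = 13, max_so_far = 14
Position 5 (value 1): max_ending_here = 14, max_so_far = 14
Position 6 (value 8): max_ending_here = 22, max_so_far = 22
Position 7 (value -8): max_ending_here = 14, max_so_far = 22

Maximum subarray: [4, 4, -4, 10, -1, 1, 8]
Maximum sum: 22

The maximum subarray is [4, 4, -4, 10, -1, 1, 8] with sum 22. This subarray runs from index 0 to index 6.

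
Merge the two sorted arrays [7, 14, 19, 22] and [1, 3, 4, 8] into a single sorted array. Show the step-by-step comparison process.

Merging process:

Compare 7 vs 1: take 1 from right. Merged: [1]
Compare 7 vs 3: take 3 from right. Merged: [1, 3]
Compare 7 vs 4: take 4 from right. Merged: [1, 3, 4]
Compare 7 vs 8: take 7 from left. Merged: [1, 3, 4, 7]
Compare 14 vs 8: take 8 from right. Merged: [1, 3, 4, 7, 8]
Append remaining from left: [14, 19, 22]. Merged: [1, 3, 4, 7, 8, 14, 19, 22]

Final merged array: [1, 3, 4, 7, 8, 14, 19, 22]
Total comparisons: 5

The merged array is [1, 3, 4, 7, 8, 14, 19, 22], requiring 5 comparisons. The merge step runs in O(n) time where n is the total number of elements.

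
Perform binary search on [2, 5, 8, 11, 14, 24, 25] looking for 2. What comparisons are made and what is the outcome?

Binary search for 2 in [2, 5, 8, 11, 14, 24, 25]:

lo=0, hi=6, mid=3, arr[mid]=11 -> 11 > 2, search left half
lo=0, hi=2, mid=1, arr[mid]=5 -> 5 > 2, search left half
lo=0, hi=0, mid=0, arr[mid]=2 -> Found target at index 0!

Binary search finds 2 at index 0 after 3 comparisons. The search repeatedly halves the search space by comparing with the middle element.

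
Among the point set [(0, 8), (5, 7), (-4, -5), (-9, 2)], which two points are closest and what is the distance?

Computing all pairwise distances among 4 points:

d((0, 8), (5, 7)) = 5.099 <-- minimum
d((0, 8), (-4, -5)) = 13.6015
d((0, 8), (-9, 2)) = 10.8167
d((5, 7), (-4, -5)) = 15.0
d((5, 7), (-9, 2)) = 14.8661
d((-4, -5), (-9, 2)) = 8.6023

Closest pair: (0, 8) and (5, 7) with distance 5.099

The closest pair is (0, 8) and (5, 7) with Euclidean distance 5.099. For 4 points, brute-force pairwise comparison is shown above. For large n, the divide-and-conquer algorithm (sort by x, recurse on halves, check the dividing strip) achieves O(n log n).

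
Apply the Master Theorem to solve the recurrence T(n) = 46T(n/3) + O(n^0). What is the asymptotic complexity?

Master Theorem for T(n) = 46T(n/3) + O(n^0):

a = 46, b = 3, c = 0
log_b(a) = log_3(46) = 3.4850

Case 1: c = 0 < log_3(46) = 3.4850
T(n) = O(n^(log_3 46))

For T(n) = 46T(n/3) + O(n^0): log_3(46) = 3.4850. This is Case 1 of the Master Theorem (c < log_b(a), work dominated by leaves), giving O(n^(log_3 46)).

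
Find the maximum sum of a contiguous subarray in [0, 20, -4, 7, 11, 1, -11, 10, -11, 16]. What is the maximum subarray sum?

Using Kadane's algorithm on [0, 20, -4, 7, 11, 1, -11, 10, -11, 16]:

Scanning through the array:
Position 1 (value 20): max_ending_here = 20, max_so_far = 20
Position 2 (value -4): max_ending_here = 16, max_so_far = 20
Position 3 (value 7): max_ending_here = 23, max_so_far = 23
Position 4 (value 11): max_ending_here = 34, max_so_far = 34
Position 5 (value 1): max_ending_here = 35, max_so_far = 35
Position 6 (value -11): max_ending_here = 24, max_so_far = 35
Position 7 (value 10): max_ending_here = 34, max_so_far = 35
Position 8 (value -11): max_ending_here = 23, max_so_far = 35
Position 9 (value 16): max_ending_here = 39, max_so_far = 39

Maximum subarray: [0, 20, -4, 7, 11, 1, -11, 10, -11, 16]
Maximum sum: 39

The maximum subarray is [0, 20, -4, 7, 11, 1, -11, 10, -11, 16] with sum 39. This subarray runs from index 0 to index 9.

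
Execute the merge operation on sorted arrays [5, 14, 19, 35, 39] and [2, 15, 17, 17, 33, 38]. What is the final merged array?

Merging process:

Compare 5 vs 2: take 2 from right. Merged: [2]
Compare 5 vs 15: take 5 from left. Merged: [2, 5]
Compare 14 vs 15: take 14 from left. Merged: [2, 5, 14]
Compare 19 vs 15: take 15 from right. Merged: [2, 5, 14, 15]
Compare 19 vs 17: take 17 from right. Merged: [2, 5, 14, 15, 17]
Compare 19 vs 17: take 17 from right. Merged: [2, 5, 14, 15, 17, 17]
Compare 19 vs 33: take 19 from left. Merged: [2, 5, 14, 15, 17, 17, 19]
Compare 35 vs 33: take 33 from right. Merged: [2, 5, 14, 15, 17, 17, 19, 33]
Compare 35 vs 38: take 35 from left. Merged: [2, 5, 14, 15, 17, 17, 19, 33, 35]
Compare 39 vs 38: take 38 from right. Merged: [2, 5, 14, 15, 17, 17, 19, 33, 35, 38]
Append remaining from left: [39]. Merged: [2, 5, 14, 15, 17, 17, 19, 33, 35, 38, 39]

Final merged array: [2, 5, 14, 15, 17, 17, 19, 33, 35, 38, 39]
Total comparisons: 10

The merged array is [2, 5, 14, 15, 17, 17, 19, 33, 35, 38, 39], requiring 10 comparisons. The merge step runs in O(n) time where n is the total number of elements.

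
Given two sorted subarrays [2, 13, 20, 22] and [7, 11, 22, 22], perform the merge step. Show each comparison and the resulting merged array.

Merging process:

Compare 2 vs 7: take 2 from left. Merged: [2]
Compare 13 vs 7: take 7 from right. Merged: [2, 7]
Compare 13 vs 11: take 11 from right. Merged: [2, 7, 11]
Compare 13 vs 22: take 13 from left. Merged: [2, 7, 11, 13]
Compare 20 vs 22: take 20 from left. Merged: [2, 7, 11, 13, 20]
Compare 22 vs 22: take 22 from left. Merged: [2, 7, 11, 13, 20, 22]
Append remaining from right: [22, 22]. Merged: [2, 7, 11, 13, 20, 22, 22, 22]

Final merged array: [2, 7, 11, 13, 20, 22, 22, 22]
Total comparisons: 6

The merged array is [2, 7, 11, 13, 20, 22, 22, 22], requiring 6 comparisons. The merge step runs in O(n) time where n is the total number of elements.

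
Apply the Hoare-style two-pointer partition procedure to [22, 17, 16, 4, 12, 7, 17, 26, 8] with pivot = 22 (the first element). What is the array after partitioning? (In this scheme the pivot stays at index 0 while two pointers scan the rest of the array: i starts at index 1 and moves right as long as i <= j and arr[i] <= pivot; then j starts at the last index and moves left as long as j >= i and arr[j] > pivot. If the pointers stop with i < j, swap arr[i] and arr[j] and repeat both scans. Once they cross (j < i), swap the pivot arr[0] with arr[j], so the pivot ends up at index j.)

Hoare-style two-pointer partition with pivot = 22:

Initial array: [22, 17, 16, 4, 12, 7, 17, 26, 8]

Pointers start at i = 1, j = 8.
i stops at index 7 (arr[7]=26 > 22), j stops at index 8 (arr[8]=8 <= 22): swap arr[7] and arr[8], array becomes [22, 17, 16, 4, 12, 7, 17, 8, 26]
i ends at 8, j ends at 7: the pointers have crossed (j < i), so scanning stops.

Swap pivot arr[0] with arr[7] to place pivot at position 7: [8, 17, 16, 4, 12, 7, 17, 22, 26]
Pivot position: 7

After partitioning with pivot 22, the array becomes [8, 17, 16, 4, 12, 7, 17, 22, 26]. The pivot is placed at index 7. All elements to the left of the pivot are <= 22, and all elements to the right are > 22.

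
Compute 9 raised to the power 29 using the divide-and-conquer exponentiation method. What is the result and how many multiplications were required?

Computing 9^29 by squaring (build up from 9^1; each line after the first costs one multiplication):

9^1 = 9
9^2 = (9^1)^2 = 9^2 = 81
9^3 = 9 * 9^2 = 9 * 81 = 729
9^6 = (9^3)^2 = 729^2 = 531441
9^7 = 9 * 9^6 = 9 * 531441 = 4782969
9^14 = (9^7)^2 = 4782969^2 = 22876792454961
9^28 = (9^14)^2 = 22876792454961^2 = 523347633027360537213511521
9^29 = 9 * 9^28 = 9 * 523347633027360537213511521 = 4710128697246244834921603689

Result: 4710128697246244834921603689
Multiplications needed: 7 (7 lines after 9^1)

9^29 = 4710128697246244834921603689. Using exponentiation by squaring, this requires 7 multiplications. The key idea: if the exponent is even, square the half-power; if odd, multiply by the base once.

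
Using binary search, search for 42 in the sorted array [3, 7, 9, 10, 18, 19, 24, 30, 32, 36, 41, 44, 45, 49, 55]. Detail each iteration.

Binary search for 42 in [3, 7, 9, 10, 18, 19, 24, 30, 32, 36, 41, 44, 45, 49, 55]:

lo=0, hi=14, mid=7, arr[mid]=30 -> 30 < 42, search right half
lo=8, hi=14, mid=11, arr[mid]=44 -> 44 > 42, search left half
lo=8, hi=10, mid=9, arr[mid]=36 -> 36 < 42, search right half
lo=10, hi=10, mid=10, arr[mid]=41 -> 41 < 42, search right half
lo=11 > hi=10, target 42 not found

Binary search determines that 42 is not in the array after 4 comparisons. The search space was exhausted without finding the target.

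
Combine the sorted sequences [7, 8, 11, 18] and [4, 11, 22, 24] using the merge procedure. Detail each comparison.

Merging process:

Compare 7 vs 4: take 4 from right. Merged: [4]
Compare 7 vs 11: take 7 from left. Merged: [4, 7]
Compare 8 vs 11: take 8 from left. Merged: [4, 7, 8]
Compare 11 vs 11: take 11 from left. Merged: [4, 7, 8, 11]
Compare 18 vs 11: take 11 from right. Merged: [4, 7, 8, 11, 11]
Compare 18 vs 22: take 18 from left. Merged: [4, 7, 8, 11, 11, 18]
Append remaining from right: [22, 24]. Merged: [4, 7, 8, 11, 11, 18, 22, 24]

Final merged array: [4, 7, 8, 11, 11, 18, 22, 24]
Total comparisons: 6

The merged array is [4, 7, 8, 11, 11, 18, 22, 24], requiring 6 comparisons. The merge step runs in O(n) time where n is the total number of elements.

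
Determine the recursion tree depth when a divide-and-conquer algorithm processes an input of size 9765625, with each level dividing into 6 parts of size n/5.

For divide and conquer with division factor 5:

Problem sizes at each level:
Level 0: 9765625
Level 1: 1953125
Level 2: 390625
Level 3: 78125
Level 4: 15625
Level 5: 3125
Level 6: 625
Level 7: 125
Level 8: 25
Level 9: 5
Level 10: 1

The root is level 0 and the size-1 base case is level 10 (the tree spans levels 0 through 10, i.e. 11 levels counting the root), so the depth is the number of divisions: log_5(9765625) = 10

The recursion tree depth is log_5(9765625) = 10. At each level, the problem size is divided by 5, so it takes 10 divisions to reduce to a base case of size 1. The algorithm makes 6 recursive calls at each level.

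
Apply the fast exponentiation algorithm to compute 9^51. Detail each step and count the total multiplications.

Computing 9^51 by squaring (build up from 9^1; each line after the first costs one multiplication):

9^1 = 9
9^2 = (9^1)^2 = 9^2 = 81
9^3 = 9 * 9^2 = 9 * 81 = 729
9^6 = (9^3)^2 = 729^2 = 531441
9^12 = (9^6)^2 = 531441^2 = 282429536481
9^24 = (9^12)^2 = 282429536481^2 = 79766443076872509863361
9^25 = 9 * 9^24 = 9 * 79766443076872509863361 = 717897987691852588770249
9^50 = (9^25)^2 = 717897987691852588770249^2 = 515377520732011331036461129765621272702107522001
9^51 = 9 * 9^50 = 9 * 515377520732011331036461129765621272702107522001 = 4638397686588101979328150167890591454318967698009

Result: 4638397686588101979328150167890591454318967698009
Multiplications needed: 8 (8 lines after 9^1)

9^51 = 4638397686588101979328150167890591454318967698009. Using exponentiation by squaring, this requires 8 multiplications. The key idea: if the exponent is even, square the half-power; if odd, multiply by the base once.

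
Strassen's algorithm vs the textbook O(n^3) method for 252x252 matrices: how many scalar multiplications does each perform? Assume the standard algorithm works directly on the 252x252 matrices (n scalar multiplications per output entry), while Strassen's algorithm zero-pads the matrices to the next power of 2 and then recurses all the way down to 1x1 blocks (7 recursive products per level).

Matrix multiplication for 252x252 matrices:

Strassen's algorithm requires power-of-2 dimensions. Pad 252x252 to 256x256 (next power of 2).

Standard algorithm: 252^3 = 16003008 multiplications
Strassen's algorithm: 7^(log2(256)) = 7^8 = 5764801 multiplications
Savings: 16003008 - 5764801 = 10238207 multiplications

Standard: 16003008 multiplications (252^3). Strassen: 5764801 multiplications (7^8, after padding to 256x256). Strassen reduces 8 recursive multiplications to 7 at each level.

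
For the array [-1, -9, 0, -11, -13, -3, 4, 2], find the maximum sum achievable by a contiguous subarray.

Using Kadane's algorithm on [-1, -9, 0, -11, -13, -3, 4, 2]:

Scanning through the array:
Position 1 (value -9): max_ending_here = -9, max_so_far = -1
Position 2 (value 0): max_ending_here = 0, max_so_far = 0
Position 3 (value -11): max_ending_here = -11, max_so_far = 0
Position 4 (value -13): max_ending_here = -13, max_so_far = 0
Position 5 (value -3): max_ending_here = -3, max_so_far = 0
Position 6 (value 4): max_ending_here = 4, max_so_far = 4
Position 7 (value 2): max_ending_here = 6, max_so_far = 6

Maximum subarray: [4, 2]
Maximum sum: 6

The maximum subarray is [4, 2] with sum 6. This subarray runs from index 6 to index 7.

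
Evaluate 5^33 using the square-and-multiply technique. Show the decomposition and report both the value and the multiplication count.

Computing 5^33 by squaring (build up from 5^1; each line after the first costs one multiplication):

5^1 = 5
5^2 = (5^1)^2 = 5^2 = 25
5^4 = (5^2)^2 = 25^2 = 625
5^8 = (5^4)^2 = 625^2 = 390625
5^16 = (5^8)^2 = 390625^2 = 152587890625
5^32 = (5^16)^2 = 152587890625^2 = 23283064365386962890625
5^33 = 5 * 5^32 = 5 * 23283064365386962890625 = 116415321826934814453125

Result: 116415321826934814453125
Multiplications needed: 6 (6 lines after 5^1)

5^33 = 116415321826934814453125. Using exponentiation by squaring, this requires 6 multiplications. The key idea: if the exponent is even, square the half-power; if odd, multiply by the base once.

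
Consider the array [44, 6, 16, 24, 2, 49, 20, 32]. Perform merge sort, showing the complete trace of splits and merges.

Merge sort trace:

Split: [44, 6, 16, 24, 2, 49, 20, 32] -> [44, 6, 16, 24] and [2, 49, 20, 32]
  Split: [44, 6, 16, 24] -> [44, 6] and [16, 24]
    Split: [44, 6] -> [44] and [6]
    Merge: [44] + [6] -> [6, 44]
    Split: [16, 24] -> [16] and [24]
    Merge: [16] + [24] -> [16, 24]
  Merge: [6, 44] + [16, 24] -> [6, 16, 24, 44]
  Split: [2, 49, 20, 32] -> [2, 49] and [20, 32]
    Split: [2, 49] -> [2] and [49]
    Merge: [2] + [49] -> [2, 49]
    Split: [20, 32] -> [20] and [32]
    Merge: [20] + [32] -> [20, 32]
  Merge: [2, 49] + [20, 32] -> [2, 20, 32, 49]
Merge: [6, 16, 24, 44] + [2, 20, 32, 49] -> [2, 6, 16, 20, 24, 32, 44, 49]

Final sorted array: [2, 6, 16, 20, 24, 32, 44, 49]

The merge sort proceeds by recursively splitting the array and merging sorted halves.
After all merges, the sorted array is [2, 6, 16, 20, 24, 32, 44, 49].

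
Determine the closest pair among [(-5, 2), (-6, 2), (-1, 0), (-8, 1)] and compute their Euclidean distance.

Computing all pairwise distances among 4 points:

d((-5, 2), (-6, 2)) = 1.0 <-- minimum
d((-5, 2), (-1, 0)) = 4.4721
d((-5, 2), (-8, 1)) = 3.1623
d((-6, 2), (-1, 0)) = 5.3852
d((-6, 2), (-8, 1)) = 2.2361
d((-1, 0), (-8, 1)) = 7.0711

Closest pair: (-5, 2) and (-6, 2) with distance 1.0

The closest pair is (-5, 2) and (-6, 2) with Euclidean distance 1.0. For 4 points, brute-force pairwise comparison is shown above. For large n, the divide-and-conquer algorithm (sort by x, recurse on halves, check the dividing strip) achieves O(n log n).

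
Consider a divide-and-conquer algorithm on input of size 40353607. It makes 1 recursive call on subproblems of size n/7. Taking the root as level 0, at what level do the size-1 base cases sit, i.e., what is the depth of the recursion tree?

For divide and conquer with division factor 7:

Problem sizes at each level:
Level 0: 40353607
Level 1: 5764801
Level 2: 823543
Level 3: 117649
Level 4: 16807
Level 5: 2401
Level 6: 343
Level 7: 49
Level 8: 7
Level 9: 1

The root is level 0 and the size-1 base case is level 9 (the tree spans levels 0 through 9, i.e. 10 levels counting the root), so the depth is the number of divisions: log_7(40353607) = 9

The recursion tree depth is log_7(40353607) = 9. At each level, the problem size is divided by 7, so it takes 9 divisions to reduce to a base case of size 1. The algorithm makes 1 recursive call at each level.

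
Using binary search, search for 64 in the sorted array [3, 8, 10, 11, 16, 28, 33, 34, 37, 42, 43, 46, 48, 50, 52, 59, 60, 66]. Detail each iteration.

Binary search for 64 in [3, 8, 10, 11, 16, 28, 33, 34, 37, 42, 43, 46, 48, 50, 52, 59, 60, 66]:

lo=0, hi=17, mid=8, arr[mid]=37 -> 37 < 64, search right half
lo=9, hi=17, mid=13, arr[mid]=50 -> 50 < 64, search right half
lo=14, hi=17, mid=15, arr[mid]=59 -> 59 < 64, search right half
lo=16, hi=17, mid=16, arr[mid]=60 -> 60 < 64, search right half
lo=17, hi=17, mid=17, arr[mid]=66 -> 66 > 64, search left half
lo=17 > hi=16, target 64 not found

Binary search determines that 64 is not in the array after 5 comparisons. The search space was exhausted without finding the target.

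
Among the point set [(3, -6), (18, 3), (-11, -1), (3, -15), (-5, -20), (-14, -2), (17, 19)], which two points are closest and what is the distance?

Computing all pairwise distances among 7 points:

d((3, -6), (18, 3)) = 17.4929
d((3, -6), (-11, -1)) = 14.8661
d((3, -6), (3, -15)) = 9.0
d((3, -6), (-5, -20)) = 16.1245
d((3, -6), (-14, -2)) = 17.4642
d((3, -6), (17, 19)) = 28.6531
d((18, 3), (-11, -1)) = 29.2746
d((18, 3), (3, -15)) = 23.4307
d((18, 3), (-5, -20)) = 32.5269
d((18, 3), (-14, -2)) = 32.3883
d((18, 3), (17, 19)) = 16.0312
d((-11, -1), (3, -15)) = 19.799
d((-11, -1), (-5, -20)) = 19.9249
d((-11, -1), (-14, -2)) = 3.1623 <-- minimum
d((-11, -1), (17, 19)) = 34.4093
d((3, -15), (-5, -20)) = 9.434
d((3, -15), (-14, -2)) = 21.4009
d((3, -15), (17, 19)) = 36.7696
d((-5, -20), (-14, -2)) = 20.1246
d((-5, -20), (17, 19)) = 44.7772
d((-14, -2), (17, 19)) = 37.4433

Closest pair: (-11, -1) and (-14, -2) with distance 3.1623

The closest pair is (-11, -1) and (-14, -2) with Euclidean distance 3.1623. For 7 points, brute-force pairwise comparison is shown above. For large n, the divide-and-conquer algorithm (sort by x, recurse on halves, check the dividing strip) achieves O(n log n).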